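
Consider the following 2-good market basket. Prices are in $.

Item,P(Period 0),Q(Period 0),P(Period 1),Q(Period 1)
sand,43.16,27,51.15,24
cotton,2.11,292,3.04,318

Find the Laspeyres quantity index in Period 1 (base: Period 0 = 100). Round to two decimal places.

95.81

Laspeyres quantity index uses base-period prices as weights.
ΣP(Period 0)·Q(Period 1) = 43.16×24 + 2.11×318 = 1035.84 + 670.98 = 1706.82
ΣP(Period 0)·Q(Period 0) = 43.16×27 + 2.11×292 = 1165.32 + 616.12 = 1781.44
Index = 1706.82 / 1781.44 × 100 = 95.8113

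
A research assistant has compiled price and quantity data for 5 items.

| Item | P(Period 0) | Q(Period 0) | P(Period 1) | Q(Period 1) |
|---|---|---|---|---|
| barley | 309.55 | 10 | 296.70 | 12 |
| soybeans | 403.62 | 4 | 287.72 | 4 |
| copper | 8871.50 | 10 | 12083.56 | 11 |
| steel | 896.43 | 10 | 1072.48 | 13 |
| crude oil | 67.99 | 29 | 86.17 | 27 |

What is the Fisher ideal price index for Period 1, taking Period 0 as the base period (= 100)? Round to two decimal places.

132.31

Laspeyres component (base-period weights):
ΣP(Period 1)Q(Period 0) = 296.70×10 + 287.72×4 + 12083.56×10 + 1072.48×10 + 86.17×29 = 2967 + 1150.88 + 120835.6 + 10724.8 + 2498.93 = 138177.21
ΣP(Period 0)Q(Period 0) = 309.55×10 + 403.62×4 + 8871.50×10 + 896.43×10 + 67.99×29 = 3095.5 + 1614.48 + 88715 + 8964.3 + 1971.71 = 104360.99
L = 138177.21 / 104360.99 × 100 = 132.4031
Paasche component (current-period weights):
ΣP(Period 1)Q(Period 1) = 296.70×12 + 287.72×4 + 12083.56×11 + 1072.48×13 + 86.17×27 = 3560.4 + 1150.88 + 132919.16 + 13942.24 + 2326.59 = 153899.27
ΣP(Period 0)Q(Period 1) = 309.55×12 + 403.62×4 + 8871.50×11 + 896.43×13 + 67.99×27 = 3714.6 + 1614.48 + 97586.5 + 11653.59 + 1835.73 = 116404.9
P = 153899.27 / 116404.9 × 100 = 132.2103
Fisher = √(L × P) = √(132.4031 × 132.2103) = 132.3067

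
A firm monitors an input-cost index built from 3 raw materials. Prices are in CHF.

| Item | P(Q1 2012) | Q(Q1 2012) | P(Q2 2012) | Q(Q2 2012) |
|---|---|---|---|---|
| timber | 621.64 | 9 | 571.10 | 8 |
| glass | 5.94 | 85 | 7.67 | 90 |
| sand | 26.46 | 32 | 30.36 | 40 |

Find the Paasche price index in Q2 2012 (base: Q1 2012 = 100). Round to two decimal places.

Paasche price index uses current-period quantities as weights.
ΣP(Q2 2012)·Q(Q2 2012) = 571.10×8 + 7.67×90 + 30.36×40 = 4568.8 + 690.3 + 1214.4 = 6473.5
ΣP(Q1 2012)·Q(Q2 2012) = 621.64×8 + 5.94×90 + 26.46×40 = 4973.12 + 534.6 + 1058.4 = 6566.12
Index = 6473.5 / 6566.12 × 100 = 98.5894

98.59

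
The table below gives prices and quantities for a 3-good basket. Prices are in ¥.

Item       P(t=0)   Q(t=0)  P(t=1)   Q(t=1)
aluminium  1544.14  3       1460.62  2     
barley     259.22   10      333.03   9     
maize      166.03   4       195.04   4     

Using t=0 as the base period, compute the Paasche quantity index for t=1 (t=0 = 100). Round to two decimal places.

Paasche quantity index uses current-period prices as weights.
ΣP(t=1)·Q(t=1) = 1460.62×2 + 333.03×9 + 195.04×4 = 2921.24 + 2997.27 + 780.16 = 6698.67
ΣP(t=1)·Q(t=0) = 1460.62×3 + 333.03×10 + 195.04×4 = 4381.86 + 3330.3 + 780.16 = 8492.32
Index = 6698.67 / 8492.32 × 100 = 78.8792

78.88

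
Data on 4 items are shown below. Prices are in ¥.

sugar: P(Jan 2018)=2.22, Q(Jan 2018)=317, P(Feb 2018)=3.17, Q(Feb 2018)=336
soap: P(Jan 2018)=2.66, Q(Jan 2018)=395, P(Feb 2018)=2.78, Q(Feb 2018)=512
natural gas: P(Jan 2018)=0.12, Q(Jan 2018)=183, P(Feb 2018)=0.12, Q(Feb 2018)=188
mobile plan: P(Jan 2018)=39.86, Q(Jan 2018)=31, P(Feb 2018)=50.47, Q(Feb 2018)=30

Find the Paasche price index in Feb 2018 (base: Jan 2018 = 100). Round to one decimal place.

Paasche price index uses current-period quantities as weights.
ΣP(Feb 2018)·Q(Feb 2018) = 3.17×336 + 2.78×512 + 0.12×188 + 50.47×30 = 1065.12 + 1423.36 + 22.56 + 1514.1 = 4025.14
ΣP(Jan 2018)·Q(Feb 2018) = 2.22×336 + 2.66×512 + 0.12×188 + 39.86×30 = 745.92 + 1361.92 + 22.56 + 1195.8 = 3326.2
Index = 4025.14 / 3326.2 × 100 = 121.0132

121.0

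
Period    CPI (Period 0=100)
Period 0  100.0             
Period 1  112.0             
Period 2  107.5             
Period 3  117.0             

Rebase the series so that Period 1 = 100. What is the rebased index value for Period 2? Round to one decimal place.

96.0

Rebased(Period 2) = 107.5 / 112.0 × 100 = 95.9821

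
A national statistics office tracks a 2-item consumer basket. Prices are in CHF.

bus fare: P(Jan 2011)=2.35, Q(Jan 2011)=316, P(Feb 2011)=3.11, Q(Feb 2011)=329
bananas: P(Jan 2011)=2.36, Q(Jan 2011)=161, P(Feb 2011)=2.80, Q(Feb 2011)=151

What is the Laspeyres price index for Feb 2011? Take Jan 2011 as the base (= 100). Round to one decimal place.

Laspeyres price index uses base-period quantities as weights.
ΣP(Feb 2011)·Q(Jan 2011) = 3.11×316 + 2.80×161 = 982.76 + 450.8 = 1433.56
ΣP(Jan 2011)·Q(Jan 2011) = 2.35×316 + 2.36×161 = 742.6 + 379.96 = 1122.56
Index = 1433.56 / 1122.56 × 100 = 127.7045

127.7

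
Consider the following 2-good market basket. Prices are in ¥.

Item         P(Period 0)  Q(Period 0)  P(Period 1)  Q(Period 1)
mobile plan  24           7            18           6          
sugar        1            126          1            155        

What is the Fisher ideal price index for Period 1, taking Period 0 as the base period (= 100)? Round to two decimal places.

Laspeyres component (base-period weights):
ΣP(Period 1)Q(Period 0) = 18×7 + 1×126 = 126 + 126 = 252
ΣP(Period 0)Q(Period 0) = 24×7 + 1×126 = 168 + 126 = 294
L = 252 / 294 × 100 = 85.7143
Paasche component (current-period weights):
ΣP(Period 1)Q(Period 1) = 18×6 + 1×155 = 108 + 155 = 263
ΣP(Period 0)Q(Period 1) = 24×6 + 1×155 = 144 + 155 = 299
P = 263 / 299 × 100 = 87.9599
Fisher = √(L × P) = √(85.7143 × 87.9599) = 86.8298

86.83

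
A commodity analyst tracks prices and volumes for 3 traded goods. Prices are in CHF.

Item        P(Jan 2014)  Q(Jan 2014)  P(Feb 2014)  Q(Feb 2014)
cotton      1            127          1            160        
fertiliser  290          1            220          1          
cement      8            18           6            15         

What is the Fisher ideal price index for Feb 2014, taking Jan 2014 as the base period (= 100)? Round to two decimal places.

Laspeyres component (base-period weights):
ΣP(Feb 2014)Q(Jan 2014) = 1×127 + 220×1 + 6×18 = 127 + 220 + 108 = 455
ΣP(Jan 2014)Q(Jan 2014) = 1×127 + 290×1 + 8×18 = 127 + 290 + 144 = 561
L = 455 / 561 × 100 = 81.1052
Paasche component (current-period weights):
ΣP(Feb 2014)Q(Feb 2014) = 1×160 + 220×1 + 6×15 = 160 + 220 + 90 = 470
ΣP(Jan 2014)Q(Feb 2014) = 1×160 + 290×1 + 8×15 = 160 + 290 + 120 = 570
P = 470 / 570 × 100 = 82.4561
Fisher = √(L × P) = √(81.1052 × 82.4561) = 81.7779

81.78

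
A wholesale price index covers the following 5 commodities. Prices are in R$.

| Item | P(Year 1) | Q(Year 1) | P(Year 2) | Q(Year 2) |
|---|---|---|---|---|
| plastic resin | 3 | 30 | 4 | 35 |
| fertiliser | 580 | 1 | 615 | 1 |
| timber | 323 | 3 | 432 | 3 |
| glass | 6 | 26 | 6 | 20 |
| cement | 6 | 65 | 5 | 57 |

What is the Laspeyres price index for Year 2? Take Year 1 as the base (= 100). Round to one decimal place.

115.0

Laspeyres price index uses base-period quantities as weights.
ΣP(Year 2)·Q(Year 1) = 4×30 + 615×1 + 432×3 + 6×26 + 5×65 = 120 + 615 + 1296 + 156 + 325 = 2512
ΣP(Year 1)·Q(Year 1) = 3×30 + 580×1 + 323×3 + 6×26 + 6×65 = 90 + 580 + 969 + 156 + 390 = 2185
Index = 2512 / 2185 × 100 = 114.9657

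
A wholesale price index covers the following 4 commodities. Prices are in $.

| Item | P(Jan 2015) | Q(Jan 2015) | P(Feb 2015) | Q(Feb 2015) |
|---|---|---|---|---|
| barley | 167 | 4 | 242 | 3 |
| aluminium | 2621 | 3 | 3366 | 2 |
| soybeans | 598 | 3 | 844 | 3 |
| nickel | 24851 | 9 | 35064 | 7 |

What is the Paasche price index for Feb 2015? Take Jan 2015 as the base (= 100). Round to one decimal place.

140.7

Paasche price index uses current-period quantities as weights.
ΣP(Feb 2015)·Q(Feb 2015) = 242×3 + 3366×2 + 844×3 + 35064×7 = 726 + 6732 + 2532 + 245448 = 255438
ΣP(Jan 2015)·Q(Feb 2015) = 167×3 + 2621×2 + 598×3 + 24851×7 = 501 + 5242 + 1794 + 173957 = 181494
Index = 255438 / 181494 × 100 = 140.7418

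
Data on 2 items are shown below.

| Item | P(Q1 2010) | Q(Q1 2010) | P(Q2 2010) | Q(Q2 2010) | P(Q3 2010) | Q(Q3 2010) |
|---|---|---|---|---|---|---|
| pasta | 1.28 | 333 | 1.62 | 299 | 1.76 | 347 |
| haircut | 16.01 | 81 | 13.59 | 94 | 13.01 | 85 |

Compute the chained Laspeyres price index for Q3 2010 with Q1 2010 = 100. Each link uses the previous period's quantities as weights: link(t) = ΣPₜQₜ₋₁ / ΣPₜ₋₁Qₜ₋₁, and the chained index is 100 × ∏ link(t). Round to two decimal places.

94.51

Link Q1 2010→Q2 2010:
ΣP(Q2 2010)Q(Q1 2010) = 1.62×333 + 13.59×81 = 539.46 + 1100.79 = 1640.25
ΣP(Q1 2010)Q(Q1 2010) = 1.28×333 + 16.01×81 = 426.24 + 1296.81 = 1723.05
link = 1640.25/1723.05 = 0.951946
Link Q2 2010→Q3 2010:
ΣP(Q3 2010)Q(Q2 2010) = 1.76×299 + 13.01×94 = 526.24 + 1222.94 = 1749.18
ΣP(Q2 2010)Q(Q2 2010) = 1.62×299 + 13.59×94 = 484.38 + 1277.46 = 1761.84
link = 1749.18/1761.84 = 0.992814
Chained index = 100 × 0.951946 × 0.992814 = 94.5105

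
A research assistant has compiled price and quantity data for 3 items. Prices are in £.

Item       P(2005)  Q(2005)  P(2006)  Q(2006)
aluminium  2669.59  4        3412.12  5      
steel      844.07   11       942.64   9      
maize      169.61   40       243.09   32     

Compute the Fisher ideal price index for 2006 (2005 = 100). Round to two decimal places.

126.25

Laspeyres component (base-period weights):
ΣP(2006)Q(2005) = 3412.12×4 + 942.64×11 + 243.09×40 = 13648.48 + 10369.04 + 9723.6 = 33741.12
ΣP(2005)Q(2005) = 2669.59×4 + 844.07×11 + 169.61×40 = 10678.36 + 9284.77 + 6784.4 = 26747.53
L = 33741.12 / 26747.53 × 100 = 126.1467
Paasche component (current-period weights):
ΣP(2006)Q(2006) = 3412.12×5 + 942.64×9 + 243.09×32 = 17060.6 + 8483.76 + 7778.88 = 33323.24
ΣP(2005)Q(2006) = 2669.59×5 + 844.07×9 + 169.61×32 = 13347.95 + 7596.63 + 5427.52 = 26372.1
P = 33323.24 / 26372.1 × 100 = 126.3579
Fisher = √(L × P) = √(126.1467 × 126.3579) = 126.2523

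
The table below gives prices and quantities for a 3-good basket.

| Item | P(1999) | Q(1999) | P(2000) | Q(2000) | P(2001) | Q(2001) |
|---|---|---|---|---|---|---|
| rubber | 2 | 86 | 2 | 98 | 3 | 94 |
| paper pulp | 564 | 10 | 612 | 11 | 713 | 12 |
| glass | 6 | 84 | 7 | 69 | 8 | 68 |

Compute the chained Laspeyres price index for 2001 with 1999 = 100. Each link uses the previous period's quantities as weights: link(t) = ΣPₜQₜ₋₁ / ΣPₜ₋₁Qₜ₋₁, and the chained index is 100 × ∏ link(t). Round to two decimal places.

Link 1999→2000:
ΣP(2000)Q(1999) = 2×86 + 612×10 + 7×84 = 172 + 6120 + 588 = 6880
ΣP(1999)Q(1999) = 2×86 + 564×10 + 6×84 = 172 + 5640 + 504 = 6316
link = 6880/6316 = 1.089297
Link 2000→2001:
ΣP(2001)Q(2000) = 3×98 + 713×11 + 8×69 = 294 + 7843 + 552 = 8689
ΣP(2000)Q(2000) = 2×98 + 612×11 + 7×69 = 196 + 6732 + 483 = 7411
link = 8689/7411 = 1.172446
Chained index = 100 × 1.089297 × 1.172446 = 127.7142

127.71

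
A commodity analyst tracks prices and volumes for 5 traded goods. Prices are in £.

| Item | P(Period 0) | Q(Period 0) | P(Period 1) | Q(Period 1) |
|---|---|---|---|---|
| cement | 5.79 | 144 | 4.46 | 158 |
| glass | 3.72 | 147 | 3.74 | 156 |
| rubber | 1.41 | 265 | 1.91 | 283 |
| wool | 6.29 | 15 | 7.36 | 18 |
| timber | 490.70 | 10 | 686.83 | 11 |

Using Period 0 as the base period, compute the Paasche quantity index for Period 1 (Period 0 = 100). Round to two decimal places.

Paasche quantity index uses current-period prices as weights.
ΣP(Period 1)·Q(Period 1) = 4.46×158 + 3.74×156 + 1.91×283 + 7.36×18 + 686.83×11 = 704.68 + 583.44 + 540.53 + 132.48 + 7555.13 = 9516.26
ΣP(Period 1)·Q(Period 0) = 4.46×144 + 3.74×147 + 1.91×265 + 7.36×15 + 686.83×10 = 642.24 + 549.78 + 506.15 + 110.4 + 6868.3 = 8676.87
Index = 9516.26 / 8676.87 × 100 = 109.6739

109.67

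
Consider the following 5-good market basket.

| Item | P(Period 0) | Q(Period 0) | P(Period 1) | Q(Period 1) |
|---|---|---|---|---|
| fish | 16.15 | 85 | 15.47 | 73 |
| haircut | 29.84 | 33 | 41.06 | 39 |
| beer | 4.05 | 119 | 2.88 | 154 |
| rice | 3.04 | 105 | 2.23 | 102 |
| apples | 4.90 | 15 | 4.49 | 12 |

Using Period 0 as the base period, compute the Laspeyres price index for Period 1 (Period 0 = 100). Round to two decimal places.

102.54

Laspeyres price index uses base-period quantities as weights.
ΣP(Period 1)·Q(Period 0) = 15.47×85 + 41.06×33 + 2.88×119 + 2.23×105 + 4.49×15 = 1314.95 + 1354.98 + 342.72 + 234.15 + 67.35 = 3314.15
ΣP(Period 0)·Q(Period 0) = 16.15×85 + 29.84×33 + 4.05×119 + 3.04×105 + 4.90×15 = 1372.75 + 984.72 + 481.95 + 319.2 + 73.5 = 3232.12
Index = 3314.15 / 3232.12 × 100 = 102.5380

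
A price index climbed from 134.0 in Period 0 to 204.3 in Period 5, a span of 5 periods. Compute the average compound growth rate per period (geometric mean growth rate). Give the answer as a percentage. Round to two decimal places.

8.80%

Growth factor = (204.3/134.0)^(1/5) = (1.524627)^(1/5) = 1.088010
Growth rate = 1.088010 − 1 = 0.088010 = 8.8010%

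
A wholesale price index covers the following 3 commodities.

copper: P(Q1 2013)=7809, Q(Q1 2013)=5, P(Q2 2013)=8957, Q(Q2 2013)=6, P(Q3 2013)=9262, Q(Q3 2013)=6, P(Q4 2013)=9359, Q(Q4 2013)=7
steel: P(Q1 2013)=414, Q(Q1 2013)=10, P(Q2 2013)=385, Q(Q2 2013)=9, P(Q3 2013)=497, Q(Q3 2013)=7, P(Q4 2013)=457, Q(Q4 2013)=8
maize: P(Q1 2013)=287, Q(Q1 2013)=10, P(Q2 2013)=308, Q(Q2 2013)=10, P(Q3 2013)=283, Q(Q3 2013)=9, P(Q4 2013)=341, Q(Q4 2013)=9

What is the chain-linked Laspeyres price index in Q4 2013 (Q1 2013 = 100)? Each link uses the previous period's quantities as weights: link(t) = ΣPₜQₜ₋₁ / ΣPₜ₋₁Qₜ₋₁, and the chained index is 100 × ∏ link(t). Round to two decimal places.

118.68

Link Q1 2013→Q2 2013:
ΣP(Q2 2013)Q(Q1 2013) = 8957×5 + 385×10 + 308×10 = 44785 + 3850 + 3080 = 51715
ΣP(Q1 2013)Q(Q1 2013) = 7809×5 + 414×10 + 287×10 = 39045 + 4140 + 2870 = 46055
link = 51715/46055 = 1.122897
Link Q2 2013→Q3 2013:
ΣP(Q3 2013)Q(Q2 2013) = 9262×6 + 497×9 + 283×10 = 55572 + 4473 + 2830 = 62875
ΣP(Q2 2013)Q(Q2 2013) = 8957×6 + 385×9 + 308×10 = 53742 + 3465 + 3080 = 60287
link = 62875/60287 = 1.042928
Link Q3 2013→Q4 2013:
ΣP(Q4 2013)Q(Q3 2013) = 9359×6 + 457×7 + 341×9 = 56154 + 3199 + 3069 = 62422
ΣP(Q3 2013)Q(Q3 2013) = 9262×6 + 497×7 + 283×9 = 55572 + 3479 + 2547 = 61598
link = 62422/61598 = 1.013377
Chained index = 100 × 1.122897 × 1.042928 × 1.013377 = 118.6766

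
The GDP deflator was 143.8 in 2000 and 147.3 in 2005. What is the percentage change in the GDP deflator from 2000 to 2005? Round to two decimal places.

2.43%

Change = (147.3 − 143.8) / 143.8 × 100
       = 3.5 / 143.8 × 100 = 2.4339%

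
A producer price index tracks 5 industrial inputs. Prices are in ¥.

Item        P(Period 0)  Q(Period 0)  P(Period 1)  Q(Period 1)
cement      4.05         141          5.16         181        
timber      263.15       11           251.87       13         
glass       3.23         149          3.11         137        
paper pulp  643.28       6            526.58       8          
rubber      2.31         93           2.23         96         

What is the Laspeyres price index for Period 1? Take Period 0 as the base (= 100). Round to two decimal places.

91.36

Laspeyres price index uses base-period quantities as weights.
ΣP(Period 1)·Q(Period 0) = 5.16×141 + 251.87×11 + 3.11×149 + 526.58×6 + 2.23×93 = 727.56 + 2770.57 + 463.39 + 3159.48 + 207.39 = 7328.39
ΣP(Period 0)·Q(Period 0) = 4.05×141 + 263.15×11 + 3.23×149 + 643.28×6 + 2.31×93 = 571.05 + 2894.65 + 481.27 + 3859.68 + 214.83 = 8021.48
Index = 7328.39 / 8021.48 × 100 = 91.3596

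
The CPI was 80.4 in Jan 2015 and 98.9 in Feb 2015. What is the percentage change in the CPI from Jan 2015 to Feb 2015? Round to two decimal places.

Change = (98.9 − 80.4) / 80.4 × 100
       = 18.5 / 80.4 × 100 = 23.0100%

23.01%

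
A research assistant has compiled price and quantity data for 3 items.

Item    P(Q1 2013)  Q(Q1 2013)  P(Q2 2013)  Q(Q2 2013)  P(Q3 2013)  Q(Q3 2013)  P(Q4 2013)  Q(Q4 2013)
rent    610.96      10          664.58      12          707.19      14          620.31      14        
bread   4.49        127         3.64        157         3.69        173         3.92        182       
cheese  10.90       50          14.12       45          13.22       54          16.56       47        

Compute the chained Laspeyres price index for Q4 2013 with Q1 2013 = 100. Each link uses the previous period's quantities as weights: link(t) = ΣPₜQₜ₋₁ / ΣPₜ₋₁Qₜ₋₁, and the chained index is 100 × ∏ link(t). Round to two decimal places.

Link Q1 2013→Q2 2013:
ΣP(Q2 2013)Q(Q1 2013) = 664.58×10 + 3.64×127 + 14.12×50 = 6645.8 + 462.28 + 706 = 7814.08
ΣP(Q1 2013)Q(Q1 2013) = 610.96×10 + 4.49×127 + 10.90×50 = 6109.6 + 570.23 + 545 = 7224.83
link = 7814.08/7224.83 = 1.081559
Link Q2 2013→Q3 2013:
ΣP(Q3 2013)Q(Q2 2013) = 707.19×12 + 3.69×157 + 13.22×45 = 8486.28 + 579.33 + 594.9 = 9660.51
ΣP(Q2 2013)Q(Q2 2013) = 664.58×12 + 3.64×157 + 14.12×45 = 7974.96 + 571.48 + 635.4 = 9181.84
link = 9660.51/9181.84 = 1.052132
Link Q3 2013→Q4 2013:
ΣP(Q4 2013)Q(Q3 2013) = 620.31×14 + 3.92×173 + 16.56×54 = 8684.34 + 678.16 + 894.24 = 10256.74
ΣP(Q3 2013)Q(Q3 2013) = 707.19×14 + 3.69×173 + 13.22×54 = 9900.66 + 638.37 + 713.88 = 11252.91
link = 10256.74/11252.91 = 0.911474
Chained index = 100 × 1.081559 × 1.052132 × 0.911474 = 103.7206

103.72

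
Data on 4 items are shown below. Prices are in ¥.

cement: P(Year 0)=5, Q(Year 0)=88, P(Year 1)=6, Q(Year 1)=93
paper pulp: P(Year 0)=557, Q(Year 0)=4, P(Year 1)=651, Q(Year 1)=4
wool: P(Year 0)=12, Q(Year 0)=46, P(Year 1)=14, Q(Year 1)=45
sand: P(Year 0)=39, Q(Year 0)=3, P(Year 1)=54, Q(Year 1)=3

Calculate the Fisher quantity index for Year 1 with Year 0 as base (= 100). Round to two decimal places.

Laspeyres component (base-period weights):
ΣP(Year 0)Q(Year 1) = 5×93 + 557×4 + 12×45 + 39×3 = 465 + 2228 + 540 + 117 = 3350
ΣP(Year 0)Q(Year 0) = 5×88 + 557×4 + 12×46 + 39×3 = 440 + 2228 + 552 + 117 = 3337
L = 3350 / 3337 × 100 = 100.3896
Paasche component (current-period weights):
ΣP(Year 1)Q(Year 1) = 6×93 + 651×4 + 14×45 + 54×3 = 558 + 2604 + 630 + 162 = 3954
ΣP(Year 1)Q(Year 0) = 6×88 + 651×4 + 14×46 + 54×3 = 528 + 2604 + 644 + 162 = 3938
P = 3954 / 3938 × 100 = 100.4063
Fisher = √(L × P) = √(100.3896 × 100.4063) = 100.3979

100.40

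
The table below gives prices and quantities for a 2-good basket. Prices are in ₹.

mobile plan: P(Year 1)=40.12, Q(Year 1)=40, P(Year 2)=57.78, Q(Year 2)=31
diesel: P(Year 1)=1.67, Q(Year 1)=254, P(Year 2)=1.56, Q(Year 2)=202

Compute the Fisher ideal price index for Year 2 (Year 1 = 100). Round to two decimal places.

Laspeyres component (base-period weights):
ΣP(Year 2)Q(Year 1) = 57.78×40 + 1.56×254 = 2311.2 + 396.24 = 2707.44
ΣP(Year 1)Q(Year 1) = 40.12×40 + 1.67×254 = 1604.8 + 424.18 = 2028.98
L = 2707.44 / 2028.98 × 100 = 133.4385
Paasche component (current-period weights):
ΣP(Year 2)Q(Year 2) = 57.78×31 + 1.56×202 = 1791.18 + 315.12 = 2106.3
ΣP(Year 1)Q(Year 2) = 40.12×31 + 1.67×202 = 1243.72 + 337.34 = 1581.06
P = 2106.3 / 1581.06 × 100 = 133.2208
Fisher = √(L × P) = √(133.4385 × 133.2208) = 133.3296

133.33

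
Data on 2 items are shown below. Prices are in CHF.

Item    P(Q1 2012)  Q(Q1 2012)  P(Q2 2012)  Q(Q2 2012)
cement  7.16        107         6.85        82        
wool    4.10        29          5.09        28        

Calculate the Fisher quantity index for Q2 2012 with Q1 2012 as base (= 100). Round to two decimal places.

79.64

Laspeyres component (base-period weights):
ΣP(Q1 2012)Q(Q2 2012) = 7.16×82 + 4.10×28 = 587.12 + 114.8 = 701.92
ΣP(Q1 2012)Q(Q1 2012) = 7.16×107 + 4.10×29 = 766.12 + 118.9 = 885.02
L = 701.92 / 885.02 × 100 = 79.3112
Paasche component (current-period weights):
ΣP(Q2 2012)Q(Q2 2012) = 6.85×82 + 5.09×28 = 561.7 + 142.52 = 704.22
ΣP(Q2 2012)Q(Q1 2012) = 6.85×107 + 5.09×29 = 732.95 + 147.61 = 880.56
P = 704.22 / 880.56 × 100 = 79.9741
Fisher = √(L × P) = √(79.3112 × 79.9741) = 79.6420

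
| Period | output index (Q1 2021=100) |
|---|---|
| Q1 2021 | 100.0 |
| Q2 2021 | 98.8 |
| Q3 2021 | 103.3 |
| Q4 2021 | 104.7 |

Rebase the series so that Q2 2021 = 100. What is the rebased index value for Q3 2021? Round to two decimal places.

Rebased(Q3 2021) = 103.3 / 98.8 × 100 = 104.5547

104.55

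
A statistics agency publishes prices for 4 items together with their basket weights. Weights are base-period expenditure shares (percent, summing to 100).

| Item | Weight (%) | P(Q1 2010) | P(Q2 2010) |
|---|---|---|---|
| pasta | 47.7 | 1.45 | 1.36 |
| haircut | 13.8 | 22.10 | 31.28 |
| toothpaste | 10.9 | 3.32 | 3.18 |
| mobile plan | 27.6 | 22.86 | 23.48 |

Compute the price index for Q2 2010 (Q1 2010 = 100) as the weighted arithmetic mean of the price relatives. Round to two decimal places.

pasta: 47.7 × (1.36/1.45) = 47.7 × 0.937931 = 44.7393
haircut: 13.8 × (31.28/22.10) = 13.8 × 1.415385 = 19.5323
toothpaste: 10.9 × (3.18/3.32) = 10.9 × 0.957831 = 10.4404
mobile plan: 27.6 × (23.48/22.86) = 27.6 × 1.027122 = 28.3486
Index = Σ wᵢ·(p₁ᵢ/p₀ᵢ) = 44.7393 + 19.5323 + 10.4404 + 28.3486 = 103.0605

103.06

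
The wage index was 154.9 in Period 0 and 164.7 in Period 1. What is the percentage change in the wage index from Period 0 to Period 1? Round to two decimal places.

6.33%

Change = (164.7 − 154.9) / 154.9 × 100
       = 9.8 / 154.9 × 100 = 6.3267%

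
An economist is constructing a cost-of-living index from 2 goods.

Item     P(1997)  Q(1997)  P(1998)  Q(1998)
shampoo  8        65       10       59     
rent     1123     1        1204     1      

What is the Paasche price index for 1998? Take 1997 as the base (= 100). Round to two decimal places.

Paasche price index uses current-period quantities as weights.
ΣP(1998)·Q(1998) = 10×59 + 1204×1 = 590 + 1204 = 1794
ΣP(1997)·Q(1998) = 8×59 + 1123×1 = 472 + 1123 = 1595
Index = 1794 / 1595 × 100 = 112.4765

112.48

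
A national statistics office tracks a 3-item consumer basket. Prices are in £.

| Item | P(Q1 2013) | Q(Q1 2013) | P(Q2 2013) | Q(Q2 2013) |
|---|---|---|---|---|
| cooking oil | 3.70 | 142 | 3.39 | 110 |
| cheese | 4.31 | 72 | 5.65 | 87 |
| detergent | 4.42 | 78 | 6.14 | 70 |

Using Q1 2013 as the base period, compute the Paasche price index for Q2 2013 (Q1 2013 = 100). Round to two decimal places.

Paasche price index uses current-period quantities as weights.
ΣP(Q2 2013)·Q(Q2 2013) = 3.39×110 + 5.65×87 + 6.14×70 = 372.9 + 491.55 + 429.8 = 1294.25
ΣP(Q1 2013)·Q(Q2 2013) = 3.70×110 + 4.31×87 + 4.42×70 = 407 + 374.97 + 309.4 = 1091.37
Index = 1294.25 / 1091.37 × 100 = 118.5895

118.59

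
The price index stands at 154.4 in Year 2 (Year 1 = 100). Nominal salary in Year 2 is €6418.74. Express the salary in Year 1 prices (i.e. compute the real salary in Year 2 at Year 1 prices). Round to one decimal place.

4157.2

Real = Nominal ÷ (Index/100) = 6418.74 ÷ (154.4/100)
     = 6418.74 ÷ 1.544 = 4157.2150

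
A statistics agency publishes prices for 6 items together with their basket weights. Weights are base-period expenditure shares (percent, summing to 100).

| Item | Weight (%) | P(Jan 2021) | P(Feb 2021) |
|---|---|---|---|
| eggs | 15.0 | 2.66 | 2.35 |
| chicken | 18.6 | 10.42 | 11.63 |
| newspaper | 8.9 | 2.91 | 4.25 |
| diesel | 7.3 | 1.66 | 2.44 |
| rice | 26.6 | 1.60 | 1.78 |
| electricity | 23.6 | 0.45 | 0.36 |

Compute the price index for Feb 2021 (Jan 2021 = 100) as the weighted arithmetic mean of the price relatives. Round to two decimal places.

eggs: 15.0 × (2.35/2.66) = 15.0 × 0.883459 = 13.2519
chicken: 18.6 × (11.63/10.42) = 18.6 × 1.116123 = 20.7599
newspaper: 8.9 × (4.25/2.91) = 8.9 × 1.460481 = 12.9983
diesel: 7.3 × (2.44/1.66) = 7.3 × 1.469880 = 10.7301
rice: 26.6 × (1.78/1.60) = 26.6 × 1.112500 = 29.5925
electricity: 23.6 × (0.36/0.45) = 23.6 × 0.800000 = 18.8800
Index = Σ wᵢ·(p₁ᵢ/p₀ᵢ) = 13.2519 + 20.7599 + 12.9983 + 10.7301 + 29.5925 + 18.8800 = 106.2127

106.21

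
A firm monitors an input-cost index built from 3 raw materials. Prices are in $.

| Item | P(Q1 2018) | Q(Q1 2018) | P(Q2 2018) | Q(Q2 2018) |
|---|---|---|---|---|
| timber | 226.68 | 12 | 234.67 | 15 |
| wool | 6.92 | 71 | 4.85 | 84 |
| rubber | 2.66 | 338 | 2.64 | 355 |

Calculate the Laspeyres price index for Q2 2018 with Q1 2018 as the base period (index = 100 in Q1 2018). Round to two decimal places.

Laspeyres price index uses base-period quantities as weights.
ΣP(Q2 2018)·Q(Q1 2018) = 234.67×12 + 4.85×71 + 2.64×338 = 2816.04 + 344.35 + 892.32 = 4052.71
ΣP(Q1 2018)·Q(Q1 2018) = 226.68×12 + 6.92×71 + 2.66×338 = 2720.16 + 491.32 + 899.08 = 4110.56
Index = 4052.71 / 4110.56 × 100 = 98.5926

98.59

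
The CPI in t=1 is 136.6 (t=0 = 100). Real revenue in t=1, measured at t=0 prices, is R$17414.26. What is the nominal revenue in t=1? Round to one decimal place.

Nominal = Real × (Index/100) = 17414.26 × (136.6/100)
        = 17414.26 × 1.366 = 23787.8792

23787.9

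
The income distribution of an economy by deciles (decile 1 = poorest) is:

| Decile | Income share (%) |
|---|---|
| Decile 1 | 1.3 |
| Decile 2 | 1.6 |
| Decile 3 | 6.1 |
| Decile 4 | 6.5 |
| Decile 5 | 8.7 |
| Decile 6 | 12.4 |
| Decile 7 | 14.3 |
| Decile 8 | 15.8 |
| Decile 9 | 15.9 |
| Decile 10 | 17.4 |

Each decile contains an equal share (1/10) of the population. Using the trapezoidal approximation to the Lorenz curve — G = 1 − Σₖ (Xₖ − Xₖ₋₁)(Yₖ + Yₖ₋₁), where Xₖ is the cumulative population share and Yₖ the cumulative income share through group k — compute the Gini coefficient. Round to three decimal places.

0.321

Cumulative income shares Yₖ: 0.0130, 0.0290, 0.0900, 0.1550, 0.2420, 0.3660, 0.5090, 0.6670, 0.8260, 1.0000
Σ (Xₖ−Xₖ₋₁)(Yₖ+Yₖ₋₁) = (1/10)(0.0130+0.0000) + (1/10)(0.0290+0.0130) + (1/10)(0.0900+0.0290) + (1/10)(0.1550+0.0900) + (1/10)(0.2420+0.1550) + (1/10)(0.3660+0.2420) + (1/10)(0.5090+0.3660) + (1/10)(0.6670+0.5090) + (1/10)(0.8260+0.6670) + (1/10)(1.0000+0.8260)
  = 0.0013 + 0.0042 + 0.0119 + 0.0245 + 0.0397 + 0.0608 + 0.0875 + 0.1176 + 0.1493 + 0.1826 = 0.6794
G = 1 − 0.6794 = 0.3206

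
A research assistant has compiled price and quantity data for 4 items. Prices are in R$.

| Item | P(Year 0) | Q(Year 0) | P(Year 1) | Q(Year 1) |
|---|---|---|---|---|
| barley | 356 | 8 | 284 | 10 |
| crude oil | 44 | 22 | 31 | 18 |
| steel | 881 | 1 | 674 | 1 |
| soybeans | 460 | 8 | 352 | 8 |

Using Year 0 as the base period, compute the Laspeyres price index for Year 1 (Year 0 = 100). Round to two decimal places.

Laspeyres price index uses base-period quantities as weights.
ΣP(Year 1)·Q(Year 0) = 284×8 + 31×22 + 674×1 + 352×8 = 2272 + 682 + 674 + 2816 = 6444
ΣP(Year 0)·Q(Year 0) = 356×8 + 44×22 + 881×1 + 460×8 = 2848 + 968 + 881 + 3680 = 8377
Index = 6444 / 8377 × 100 = 76.9249

76.92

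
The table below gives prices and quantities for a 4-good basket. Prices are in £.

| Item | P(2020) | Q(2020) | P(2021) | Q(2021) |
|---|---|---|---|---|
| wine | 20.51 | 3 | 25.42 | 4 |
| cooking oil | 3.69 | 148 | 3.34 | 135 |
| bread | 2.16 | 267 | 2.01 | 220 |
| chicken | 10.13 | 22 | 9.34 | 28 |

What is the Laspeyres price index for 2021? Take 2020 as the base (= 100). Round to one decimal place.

Laspeyres price index uses base-period quantities as weights.
ΣP(2021)·Q(2020) = 25.42×3 + 3.34×148 + 2.01×267 + 9.34×22 = 76.26 + 494.32 + 536.67 + 205.48 = 1312.73
ΣP(2020)·Q(2020) = 20.51×3 + 3.69×148 + 2.16×267 + 10.13×22 = 61.53 + 546.12 + 576.72 + 222.86 = 1407.23
Index = 1312.73 / 1407.23 × 100 = 93.2847

93.3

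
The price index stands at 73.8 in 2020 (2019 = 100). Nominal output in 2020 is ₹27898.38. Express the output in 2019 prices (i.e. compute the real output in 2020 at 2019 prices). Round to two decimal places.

Real = Nominal ÷ (Index/100) = 27898.38 ÷ (73.8/100)
     = 27898.38 ÷ 0.738 = 37802.6829

37802.68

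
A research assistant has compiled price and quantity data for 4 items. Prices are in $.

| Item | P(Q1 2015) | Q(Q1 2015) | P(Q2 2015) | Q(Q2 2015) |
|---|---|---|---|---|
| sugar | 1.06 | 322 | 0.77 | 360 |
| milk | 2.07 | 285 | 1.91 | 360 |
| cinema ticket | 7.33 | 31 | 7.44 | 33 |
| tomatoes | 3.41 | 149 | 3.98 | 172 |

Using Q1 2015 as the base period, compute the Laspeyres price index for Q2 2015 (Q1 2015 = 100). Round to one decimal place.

Laspeyres price index uses base-period quantities as weights.
ΣP(Q2 2015)·Q(Q1 2015) = 0.77×322 + 1.91×285 + 7.44×31 + 3.98×149 = 247.94 + 544.35 + 230.64 + 593.02 = 1615.95
ΣP(Q1 2015)·Q(Q1 2015) = 1.06×322 + 2.07×285 + 7.33×31 + 3.41×149 = 341.32 + 589.95 + 227.23 + 508.09 = 1666.59
Index = 1615.95 / 1666.59 × 100 = 96.9615

97.0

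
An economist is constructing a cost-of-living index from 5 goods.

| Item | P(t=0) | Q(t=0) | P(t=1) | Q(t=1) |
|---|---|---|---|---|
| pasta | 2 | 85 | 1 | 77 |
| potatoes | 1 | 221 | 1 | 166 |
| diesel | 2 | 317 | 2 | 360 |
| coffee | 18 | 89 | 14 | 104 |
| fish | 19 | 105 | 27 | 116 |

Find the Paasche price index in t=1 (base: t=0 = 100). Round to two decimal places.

108.50

Paasche price index uses current-period quantities as weights.
ΣP(t=1)·Q(t=1) = 1×77 + 1×166 + 2×360 + 14×104 + 27×116 = 77 + 166 + 720 + 1456 + 3132 = 5551
ΣP(t=0)·Q(t=1) = 2×77 + 1×166 + 2×360 + 18×104 + 19×116 = 154 + 166 + 720 + 1872 + 2204 = 5116
Index = 5551 / 5116 × 100 = 108.5027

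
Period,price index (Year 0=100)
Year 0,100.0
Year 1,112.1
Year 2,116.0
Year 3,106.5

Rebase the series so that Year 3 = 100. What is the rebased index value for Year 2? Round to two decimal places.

108.92

Rebased(Year 2) = 116.0 / 106.5 × 100 = 108.9202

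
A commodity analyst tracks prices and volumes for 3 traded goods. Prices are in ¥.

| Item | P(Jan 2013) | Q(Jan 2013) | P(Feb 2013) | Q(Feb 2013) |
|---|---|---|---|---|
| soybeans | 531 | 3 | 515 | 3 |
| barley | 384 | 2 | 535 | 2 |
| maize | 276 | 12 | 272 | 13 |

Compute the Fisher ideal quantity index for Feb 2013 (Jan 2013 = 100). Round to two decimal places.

104.75

Laspeyres component (base-period weights):
ΣP(Jan 2013)Q(Feb 2013) = 531×3 + 384×2 + 276×13 = 1593 + 768 + 3588 = 5949
ΣP(Jan 2013)Q(Jan 2013) = 531×3 + 384×2 + 276×12 = 1593 + 768 + 3312 = 5673
L = 5949 / 5673 × 100 = 104.8652
Paasche component (current-period weights):
ΣP(Feb 2013)Q(Feb 2013) = 515×3 + 535×2 + 272×13 = 1545 + 1070 + 3536 = 6151
ΣP(Feb 2013)Q(Jan 2013) = 515×3 + 535×2 + 272×12 = 1545 + 1070 + 3264 = 5879
P = 6151 / 5879 × 100 = 104.6266
Fisher = √(L × P) = √(104.8652 × 104.6266) = 104.7458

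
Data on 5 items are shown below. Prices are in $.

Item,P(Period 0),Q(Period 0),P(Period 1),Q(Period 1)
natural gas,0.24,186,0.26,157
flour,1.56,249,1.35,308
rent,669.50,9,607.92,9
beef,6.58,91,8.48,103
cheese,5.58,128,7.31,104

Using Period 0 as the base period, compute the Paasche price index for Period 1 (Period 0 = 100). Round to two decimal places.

96.92

Paasche price index uses current-period quantities as weights.
ΣP(Period 1)·Q(Period 1) = 0.26×157 + 1.35×308 + 607.92×9 + 8.48×103 + 7.31×104 = 40.82 + 415.8 + 5471.28 + 873.44 + 760.24 = 7561.58
ΣP(Period 0)·Q(Period 1) = 0.24×157 + 1.56×308 + 669.50×9 + 6.58×103 + 5.58×104 = 37.68 + 480.48 + 6025.5 + 677.74 + 580.32 = 7801.72
Index = 7561.58 / 7801.72 × 100 = 96.9220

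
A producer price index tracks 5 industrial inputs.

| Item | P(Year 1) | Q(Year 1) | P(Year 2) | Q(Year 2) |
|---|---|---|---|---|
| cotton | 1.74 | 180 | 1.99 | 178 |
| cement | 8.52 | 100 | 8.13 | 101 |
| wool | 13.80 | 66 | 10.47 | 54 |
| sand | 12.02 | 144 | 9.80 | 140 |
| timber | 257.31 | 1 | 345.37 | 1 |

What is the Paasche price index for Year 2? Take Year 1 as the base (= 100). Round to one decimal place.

Paasche price index uses current-period quantities as weights.
ΣP(Year 2)·Q(Year 2) = 1.99×178 + 8.13×101 + 10.47×54 + 9.80×140 + 345.37×1 = 354.22 + 821.13 + 565.38 + 1372 + 345.37 = 3458.1
ΣP(Year 1)·Q(Year 2) = 1.74×178 + 8.52×101 + 13.80×54 + 12.02×140 + 257.31×1 = 309.72 + 860.52 + 745.2 + 1682.8 + 257.31 = 3855.55
Index = 3458.1 / 3855.55 × 100 = 89.6915

89.7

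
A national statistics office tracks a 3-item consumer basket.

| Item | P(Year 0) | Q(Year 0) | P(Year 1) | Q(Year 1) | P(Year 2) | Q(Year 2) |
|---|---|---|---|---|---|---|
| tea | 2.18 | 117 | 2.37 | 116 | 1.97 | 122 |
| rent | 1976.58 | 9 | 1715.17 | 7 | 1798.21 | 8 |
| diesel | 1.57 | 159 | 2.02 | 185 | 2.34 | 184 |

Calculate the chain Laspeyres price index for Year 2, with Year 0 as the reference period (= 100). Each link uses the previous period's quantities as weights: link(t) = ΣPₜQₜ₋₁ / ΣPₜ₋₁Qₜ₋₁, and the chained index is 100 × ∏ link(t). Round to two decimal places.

91.77

Link Year 0→Year 1:
ΣP(Year 1)Q(Year 0) = 2.37×117 + 1715.17×9 + 2.02×159 = 277.29 + 15436.53 + 321.18 = 16035
ΣP(Year 0)Q(Year 0) = 2.18×117 + 1976.58×9 + 1.57×159 = 255.06 + 17789.22 + 249.63 = 18293.91
link = 16035/18293.91 = 0.876521
Link Year 1→Year 2:
ΣP(Year 2)Q(Year 1) = 1.97×116 + 1798.21×7 + 2.34×185 = 228.52 + 12587.47 + 432.9 = 13248.89
ΣP(Year 1)Q(Year 1) = 2.37×116 + 1715.17×7 + 2.02×185 = 274.92 + 12006.19 + 373.7 = 12654.81
link = 13248.89/12654.81 = 1.046945
Chained index = 100 × 0.876521 × 1.046945 = 91.7669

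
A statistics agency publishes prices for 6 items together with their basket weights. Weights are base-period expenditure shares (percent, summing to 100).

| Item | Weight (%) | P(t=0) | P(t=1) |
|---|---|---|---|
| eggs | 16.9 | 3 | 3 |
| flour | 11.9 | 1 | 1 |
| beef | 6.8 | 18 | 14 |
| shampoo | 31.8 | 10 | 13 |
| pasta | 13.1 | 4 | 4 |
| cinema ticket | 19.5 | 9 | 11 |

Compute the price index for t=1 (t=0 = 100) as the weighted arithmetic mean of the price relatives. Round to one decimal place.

112.4

eggs: 16.9 × (3/3) = 16.9 × 1.000000 = 16.9000
flour: 11.9 × (1/1) = 11.9 × 1.000000 = 11.9000
beef: 6.8 × (14/18) = 6.8 × 0.777778 = 5.2889
shampoo: 31.8 × (13/10) = 31.8 × 1.300000 = 41.3400
pasta: 13.1 × (4/4) = 13.1 × 1.000000 = 13.1000
cinema ticket: 19.5 × (11/9) = 19.5 × 1.222222 = 23.8333
Index = Σ wᵢ·(p₁ᵢ/p₀ᵢ) = 16.9000 + 11.9000 + 5.2889 + 41.3400 + 13.1000 + 23.8333 = 112.3622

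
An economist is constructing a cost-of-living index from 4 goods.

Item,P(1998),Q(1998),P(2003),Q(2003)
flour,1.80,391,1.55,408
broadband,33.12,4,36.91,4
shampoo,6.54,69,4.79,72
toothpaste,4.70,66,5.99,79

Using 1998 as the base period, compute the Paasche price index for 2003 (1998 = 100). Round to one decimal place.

93.5

Paasche price index uses current-period quantities as weights.
ΣP(2003)·Q(2003) = 1.55×408 + 36.91×4 + 4.79×72 + 5.99×79 = 632.4 + 147.64 + 344.88 + 473.21 = 1598.13
ΣP(1998)·Q(2003) = 1.80×408 + 33.12×4 + 6.54×72 + 4.70×79 = 734.4 + 132.48 + 470.88 + 371.3 = 1709.06
Index = 1598.13 / 1709.06 × 100 = 93.5093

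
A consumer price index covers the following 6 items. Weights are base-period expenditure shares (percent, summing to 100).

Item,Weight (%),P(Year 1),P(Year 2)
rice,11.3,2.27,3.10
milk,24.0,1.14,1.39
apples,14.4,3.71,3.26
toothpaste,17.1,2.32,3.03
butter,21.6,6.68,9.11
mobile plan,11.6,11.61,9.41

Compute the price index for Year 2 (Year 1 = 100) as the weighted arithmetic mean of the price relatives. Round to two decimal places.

118.54

rice: 11.3 × (3.10/2.27) = 11.3 × 1.365639 = 15.4317
milk: 24.0 × (1.39/1.14) = 24.0 × 1.219298 = 29.2632
apples: 14.4 × (3.26/3.71) = 14.4 × 0.878706 = 12.6534
toothpaste: 17.1 × (3.03/2.32) = 17.1 × 1.306034 = 22.3332
butter: 21.6 × (9.11/6.68) = 21.6 × 1.363772 = 29.4575
mobile plan: 11.6 × (9.41/11.61) = 11.6 × 0.810508 = 9.4019
Index = Σ wᵢ·(p₁ᵢ/p₀ᵢ) = 15.4317 + 29.2632 + 12.6534 + 22.3332 + 29.4575 + 9.4019 = 118.5408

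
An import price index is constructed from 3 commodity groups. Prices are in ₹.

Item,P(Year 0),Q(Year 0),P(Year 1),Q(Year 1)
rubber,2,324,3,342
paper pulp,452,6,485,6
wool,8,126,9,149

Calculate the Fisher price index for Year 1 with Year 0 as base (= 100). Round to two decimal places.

114.93

Laspeyres component (base-period weights):
ΣP(Year 1)Q(Year 0) = 3×324 + 485×6 + 9×126 = 972 + 2910 + 1134 = 5016
ΣP(Year 0)Q(Year 0) = 2×324 + 452×6 + 8×126 = 648 + 2712 + 1008 = 4368
L = 5016 / 4368 × 100 = 114.8352
Paasche component (current-period weights):
ΣP(Year 1)Q(Year 1) = 3×342 + 485×6 + 9×149 = 1026 + 2910 + 1341 = 5277
ΣP(Year 0)Q(Year 1) = 2×342 + 452×6 + 8×149 = 684 + 2712 + 1192 = 4588
P = 5277 / 4588 × 100 = 115.0174
Fisher = √(L × P) = √(114.8352 × 115.0174) = 114.9263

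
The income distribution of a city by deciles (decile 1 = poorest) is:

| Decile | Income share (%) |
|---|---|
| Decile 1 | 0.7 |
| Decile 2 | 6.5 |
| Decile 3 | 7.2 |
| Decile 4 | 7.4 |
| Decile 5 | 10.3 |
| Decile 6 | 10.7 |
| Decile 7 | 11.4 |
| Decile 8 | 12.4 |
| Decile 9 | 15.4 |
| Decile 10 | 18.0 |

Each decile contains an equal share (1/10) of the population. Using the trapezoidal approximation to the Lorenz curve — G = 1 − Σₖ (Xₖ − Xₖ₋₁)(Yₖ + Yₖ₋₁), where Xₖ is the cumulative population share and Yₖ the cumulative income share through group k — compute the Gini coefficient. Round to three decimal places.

0.256

Cumulative income shares Yₖ: 0.0070, 0.0720, 0.1440, 0.2180, 0.3210, 0.4280, 0.5420, 0.6660, 0.8200, 1.0000
Σ (Xₖ−Xₖ₋₁)(Yₖ+Yₖ₋₁) = (1/10)(0.0070+0.0000) + (1/10)(0.0720+0.0070) + (1/10)(0.1440+0.0720) + (1/10)(0.2180+0.1440) + (1/10)(0.3210+0.2180) + (1/10)(0.4280+0.3210) + (1/10)(0.5420+0.4280) + (1/10)(0.6660+0.5420) + (1/10)(0.8200+0.6660) + (1/10)(1.0000+0.8200)
  = 0.0007 + 0.0079 + 0.0216 + 0.0362 + 0.0539 + 0.0749 + 0.0970 + 0.1208 + 0.1486 + 0.1820 = 0.7436
G = 1 − 0.7436 = 0.2564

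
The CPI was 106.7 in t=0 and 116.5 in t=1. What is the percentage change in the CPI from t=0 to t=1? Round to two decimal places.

Change = (116.5 − 106.7) / 106.7 × 100
       = 9.8 / 106.7 × 100 = 9.1846%

9.18%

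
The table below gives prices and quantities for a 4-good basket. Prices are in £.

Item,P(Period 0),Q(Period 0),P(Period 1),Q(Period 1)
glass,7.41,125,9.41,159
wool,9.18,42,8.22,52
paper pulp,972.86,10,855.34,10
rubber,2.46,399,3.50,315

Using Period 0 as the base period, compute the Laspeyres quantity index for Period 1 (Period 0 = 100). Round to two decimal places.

Laspeyres quantity index uses base-period prices as weights.
ΣP(Period 0)·Q(Period 1) = 7.41×159 + 9.18×52 + 972.86×10 + 2.46×315 = 1178.19 + 477.36 + 9728.6 + 774.9 = 12159.05
ΣP(Period 0)·Q(Period 0) = 7.41×125 + 9.18×42 + 972.86×10 + 2.46×399 = 926.25 + 385.56 + 9728.6 + 981.54 = 12021.95
Index = 12159.05 / 12021.95 × 100 = 101.1404

101.14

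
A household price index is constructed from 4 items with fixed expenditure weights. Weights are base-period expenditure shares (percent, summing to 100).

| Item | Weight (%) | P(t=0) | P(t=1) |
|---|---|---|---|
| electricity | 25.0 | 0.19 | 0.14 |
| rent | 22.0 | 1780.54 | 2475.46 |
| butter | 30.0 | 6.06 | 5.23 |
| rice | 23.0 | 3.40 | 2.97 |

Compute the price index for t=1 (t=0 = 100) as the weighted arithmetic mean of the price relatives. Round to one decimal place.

electricity: 25.0 × (0.14/0.19) = 25.0 × 0.736842 = 18.4211
rent: 22.0 × (2475.46/1780.54) = 22.0 × 1.390286 = 30.5863
butter: 30.0 × (5.23/6.06) = 30.0 × 0.863036 = 25.8911
rice: 23.0 × (2.97/3.40) = 23.0 × 0.873529 = 20.0912
Index = Σ wᵢ·(p₁ᵢ/p₀ᵢ) = 18.4211 + 30.5863 + 25.8911 + 20.0912 = 94.9896

95.0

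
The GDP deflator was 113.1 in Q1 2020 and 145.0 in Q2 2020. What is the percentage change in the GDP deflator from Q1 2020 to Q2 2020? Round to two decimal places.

Change = (145.0 − 113.1) / 113.1 × 100
       = 31.9 / 113.1 × 100 = 28.2051%

28.21%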